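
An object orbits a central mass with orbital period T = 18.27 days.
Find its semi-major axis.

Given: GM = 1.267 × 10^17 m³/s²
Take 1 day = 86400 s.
T = 18.27 days = 1.57853 × 10^6 s
GM = 1.267 × 10^17 m³/s²
Kepler's third law: a³ = GM T² / (4π²)
T² = 2.49175 × 10^12 s²
a³ = (1.267 × 10^17) × (2.49175 × 10^12) / (4π²) = 7.9969 × 10^27 m³
a = (a³)^(1/3) = 1.99974 × 10^9 m ≈ 2 Gm

Final answer: 2 Gm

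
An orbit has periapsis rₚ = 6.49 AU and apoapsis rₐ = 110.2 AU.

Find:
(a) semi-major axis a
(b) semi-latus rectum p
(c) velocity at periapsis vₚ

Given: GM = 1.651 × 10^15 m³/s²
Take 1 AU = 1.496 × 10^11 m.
rₚ = 6.49 AU = 9.70904 × 10^11 m
rₐ = 110.2 AU = 1.64859 × 10^13 m
GM = 1.651 × 10^15 m³/s²
a = (rₚ + rₐ)/2 = 8.72841 × 10^12 m
e = (rₐ − rₚ)/(rₐ + rₚ) = (1.5515 × 10^13) / (1.74568 × 10^13) = 0.888765
(a) a = 8.72841 × 10^12 m ≈ 58.34 AU
(b) 1 − e² = 0.210097;  p = a(1 − e²) = 8.72841 × 10^12 × 0.210097 = 1.83381 × 10^12 m ≈ 12.26 AU
(c) vₚ² = GM (2/rₚ − 1/a) = 1.651 × 10^15 × (2.05994 × 10^-12 − 1.14568 × 10^-13) = 3211.8 m²/s²;  vₚ = 56.6728 m/s ≈ 56.67 m/s

Final answer:
(a) semi-major axis a = 58.34 AU
(b) semi-latus rectum p = 12.26 AU
(c) velocity at periapsis vₚ = 56.67 m/s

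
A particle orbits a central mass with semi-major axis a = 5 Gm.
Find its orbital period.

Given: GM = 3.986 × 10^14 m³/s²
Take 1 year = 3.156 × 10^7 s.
a = 5 Gm = 5 × 10^9 m
GM = 3.986 × 10^14 m³/s²
a³ = 1.25 × 10^29 m³
T = 2π √(a³/GM) = 2π √((1.25 × 10^29) / (3.986 × 10^14)) = 2π × 1.77087 × 10^7 s
T = 1.11267 × 10^8 s ≈ 3.526 years

Final answer: 3.526 years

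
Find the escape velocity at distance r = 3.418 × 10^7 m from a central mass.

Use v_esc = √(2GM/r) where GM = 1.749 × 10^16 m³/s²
r = 3.418 × 10^7 m
GM = 1.749 × 10^16 m³/s²
2GM/r = 2 × (1.749 × 10^16) / (3.418 × 10^7) = 1.02341 × 10^9 m²/s²
v_esc = √(2GM/r) = 31990.7 m/s ≈ 31.99 km/s

Final answer: 31.99 km/s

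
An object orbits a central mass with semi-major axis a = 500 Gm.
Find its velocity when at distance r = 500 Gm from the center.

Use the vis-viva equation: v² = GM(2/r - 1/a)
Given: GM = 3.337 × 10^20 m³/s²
a = 500 Gm = 5 × 10^11 m
r = 500 Gm = 5 × 10^11 m
GM = 3.337 × 10^20 m³/s²
2/r − 1/a = 4 × 10^-12 − 2 × 10^-12 = 2 × 10^-12 m⁻¹
v² = GM (2/r − 1/a) = 6.674 × 10^8 m²/s²
v = 25834.1 m/s ≈ 25.83 km/s

Final answer: 25.83 km/s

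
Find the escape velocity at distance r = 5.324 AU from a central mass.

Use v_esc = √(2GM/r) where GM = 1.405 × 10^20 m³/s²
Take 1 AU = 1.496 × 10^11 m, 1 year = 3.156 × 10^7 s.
r = 5.324 AU = 7.9647 × 10^11 m
GM = 1.405 × 10^20 m³/s²
2GM/r = 2 × (1.405 × 10^20) / (7.9647 × 10^11) = 3.52807 × 10^8 m²/s²
v_esc = √(2GM/r) = 18783.1 m/s ≈ 3.963 AU/year

Final answer: 3.963 AU/year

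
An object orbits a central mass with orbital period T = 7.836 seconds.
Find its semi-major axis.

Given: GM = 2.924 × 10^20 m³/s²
T = 7.836 seconds
GM = 2.924 × 10^20 m³/s²
Kepler's third law: a³ = GM T² / (4π²)
T² = 61.4029 s²
a³ = (2.924 × 10^20) × 61.4029 / (4π²) = 4.54785 × 10^20 m³
a = (a³)^(1/3) = 7.69016 × 10^6 m ≈ 7.69 Mm

Final answer: 7.69 Mm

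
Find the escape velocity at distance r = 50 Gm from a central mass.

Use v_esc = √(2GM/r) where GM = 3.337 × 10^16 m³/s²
r = 50 Gm = 5 × 10^10 m
GM = 3.337 × 10^16 m³/s²
2GM/r = 2 × (3.337 × 10^16) / (5 × 10^10) = 1.3348 × 10^6 m²/s²
v_esc = √(2GM/r) = 1155.34 m/s ≈ 1.155 km/s

Final answer: 1.155 km/s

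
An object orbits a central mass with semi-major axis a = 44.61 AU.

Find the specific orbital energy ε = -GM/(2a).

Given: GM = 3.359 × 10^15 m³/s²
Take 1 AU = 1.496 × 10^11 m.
a = 44.61 AU = 6.67366 × 10^12 m
GM = 3.359 × 10^15 m³/s²
2a = 1.33473 × 10^13 m
ε = −GM/(2a) = -251.661 J/kg ≈ -251.7 J/kg

Final answer: -251.7 J/kg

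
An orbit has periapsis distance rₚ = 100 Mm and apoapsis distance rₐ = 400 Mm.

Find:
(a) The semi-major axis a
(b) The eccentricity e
rₚ = 100 Mm = 1 × 10^8 m
rₐ = 400 Mm = 4 × 10^8 m
(a) a = (rₚ + rₐ)/2 = 2.5 × 10^8 m ≈ 250 Mm
(b) e = (rₐ − rₚ)/(rₐ + rₚ) = (3 × 10^8) / (5 × 10^8) = 0.6

Final answer:
(a) a = 250 Mm
(b) e = 0.6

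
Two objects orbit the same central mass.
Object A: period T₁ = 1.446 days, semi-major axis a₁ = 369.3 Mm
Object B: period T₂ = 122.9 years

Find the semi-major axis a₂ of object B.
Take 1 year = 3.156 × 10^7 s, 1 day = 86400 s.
T₁ = 1.446 days = 124934 s
T₂ = 122.9 years = 3.87872 × 10^9 s
a₁ = 369.3 Mm = 3.693 × 10^8 m
Kepler's third law: (T₂/T₁)² = (a₂/a₁)³  ⇒  a₂ = a₁ (T₂/T₁)^(2/3)
T₂/T₁ = 31046.1
(T₂/T₁)^(2/3) = 987.805
a₂ = 3.693 × 10^8 m × 987.805 = 3.64796 × 10^11 m ≈ 364.8 Gm

Final answer: a₂ = 364.8 Gm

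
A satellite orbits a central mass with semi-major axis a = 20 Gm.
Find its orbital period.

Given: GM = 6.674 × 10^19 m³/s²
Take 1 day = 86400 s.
a = 20 Gm = 2 × 10^10 m
GM = 6.674 × 10^19 m³/s²
a³ = 8 × 10^30 m³
T = 2π √(a³/GM) = 2π √((8 × 10^30) / (6.674 × 10^19)) = 2π × 346220 s
T = 2.17536 × 10^6 s ≈ 25.18 days

Final answer: 25.18 days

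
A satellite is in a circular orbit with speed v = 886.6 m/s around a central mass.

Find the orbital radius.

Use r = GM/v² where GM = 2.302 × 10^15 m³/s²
v = 886.6 m/s
GM = 2.302 × 10^15 m³/s²
v² = 786060 m²/s²
r = GM/v² = (2.302 × 10^15) / 786060 = 2.92853 × 10^9 m ≈ 2.929 Gm

Final answer: 2.929 Gm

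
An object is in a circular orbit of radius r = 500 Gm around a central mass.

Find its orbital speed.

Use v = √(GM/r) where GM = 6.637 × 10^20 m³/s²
r = 500 Gm = 5 × 10^11 m
GM = 6.637 × 10^20 m³/s²
GM/r = (6.637 × 10^20) / (5 × 10^11) = 1.3274 × 10^9 m²/s²
v = √(GM/r) = 36433.5 m/s ≈ 36.43 km/s

Final answer: 36.43 km/s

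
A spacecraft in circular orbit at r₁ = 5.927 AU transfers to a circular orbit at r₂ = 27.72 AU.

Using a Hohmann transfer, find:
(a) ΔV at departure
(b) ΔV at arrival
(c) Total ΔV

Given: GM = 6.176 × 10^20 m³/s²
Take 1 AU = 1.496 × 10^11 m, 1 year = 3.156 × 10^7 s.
r₁ = 5.927 AU = 8.86679 × 10^11 m
r₂ = 27.72 AU = 4.14691 × 10^12 m
GM = 6.176 × 10^20 m³/s²
Transfer ellipse: a_t = (r₁ + r₂)/2 = 2.5168 × 10^12 m
Circular speed at r₁: v₁ = √(GM/r₁) = 26391.9 m/s
Transfer speed at r₁ (periapsis): v₁ₜ = √(GM(2/r₁ − 1/a_t)) = 33877.3 m/s
(a) ΔV₁ = v₁ₜ − v₁ = 7485.42 m/s ≈ 1.579 AU/year
Circular speed at r₂: v₂ = √(GM/r₂) = 12203.7 m/s
Transfer speed at r₂ (apoapsis): v₂ₜ = √(GM(2/r₂ − 1/a_t)) = 7243.53 m/s
(b) ΔV₂ = v₂ − v₂ₜ = 4960.16 m/s ≈ 1.046 AU/year
(c) ΔV_total = ΔV₁ + ΔV₂ = 12445.6 m/s ≈ 2.626 AU/year

Final answer:
(a) ΔV₁ = 1.579 AU/year
(b) ΔV₂ = 1.046 AU/year
(c) ΔV_total = 2.626 AU/year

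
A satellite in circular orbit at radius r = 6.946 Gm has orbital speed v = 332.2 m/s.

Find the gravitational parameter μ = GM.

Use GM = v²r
r = 6.946 Gm = 6.946 × 10^9 m
v = 332.2 m/s
v² = 110357 m²/s²
GM = v²r = 110357 × 6.946 × 10^9 = 7.66539 × 10^14 m³/s²
GM ≈ 7.665 × 10^14 m³/s²

Final answer: GM = 7.665 × 10^14 m³/s²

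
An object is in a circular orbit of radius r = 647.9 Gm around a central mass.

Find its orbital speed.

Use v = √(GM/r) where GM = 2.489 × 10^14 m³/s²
r = 647.9 Gm = 6.479 × 10^11 m
GM = 2.489 × 10^14 m³/s²
GM/r = (2.489 × 10^14) / (6.479 × 10^11) = 384.164 m²/s²
v = √(GM/r) = 19.6001 m/s ≈ 19.6 m/s

Final answer: 19.6 m/s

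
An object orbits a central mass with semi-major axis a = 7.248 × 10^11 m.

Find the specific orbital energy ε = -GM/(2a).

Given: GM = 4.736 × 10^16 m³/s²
a = 7.248 × 10^11 m
GM = 4.736 × 10^16 m³/s²
2a = 1.4496 × 10^12 m
ε = −GM/(2a) = -32671.1 J/kg ≈ -32.67 kJ/kg

Final answer: -32.67 kJ/kg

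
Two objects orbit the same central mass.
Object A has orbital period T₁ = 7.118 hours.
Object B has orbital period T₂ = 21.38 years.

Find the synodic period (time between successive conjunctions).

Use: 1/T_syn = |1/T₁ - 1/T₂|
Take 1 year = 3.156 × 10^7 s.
T₁ = 7.118 hours = 25624.8 s
T₂ = 21.38 years = 6.74753 × 10^8 s
1/T₁ = 3.90247 × 10^-5 s⁻¹
1/T₂ = 1.48202 × 10^-9 s⁻¹
|1/T₁ − 1/T₂| = 3.90232 × 10^-5 s⁻¹
T_syn = 1 / |1/T₁ − 1/T₂| = 25625.8 s ≈ 7.118 hours

Final answer: T_syn = 7.118 hours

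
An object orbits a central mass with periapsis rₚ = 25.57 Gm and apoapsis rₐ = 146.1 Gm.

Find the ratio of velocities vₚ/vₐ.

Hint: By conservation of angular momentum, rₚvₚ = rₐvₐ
rₚ = 25.57 Gm = 2.557 × 10^10 m
rₐ = 146.1 Gm = 1.461 × 10^11 m
rₚvₚ = rₐvₐ  ⇒  vₚ/vₐ = rₐ/rₚ
vₚ/vₐ = (1.461 × 10^11) / (2.557 × 10^10) = 5.71373

Final answer: vₚ/vₐ = 5.714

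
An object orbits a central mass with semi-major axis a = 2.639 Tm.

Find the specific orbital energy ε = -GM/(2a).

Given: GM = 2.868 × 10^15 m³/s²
a = 2.639 Tm = 2.639 × 10^12 m
GM = 2.868 × 10^15 m³/s²
2a = 5.278 × 10^12 m
ε = −GM/(2a) = -543.388 J/kg ≈ -543.4 J/kg

Final answer: -543.4 J/kg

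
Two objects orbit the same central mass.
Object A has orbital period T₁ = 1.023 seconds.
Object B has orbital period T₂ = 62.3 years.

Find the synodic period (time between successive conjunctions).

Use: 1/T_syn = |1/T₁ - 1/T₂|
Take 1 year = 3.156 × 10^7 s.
T₁ = 1.023 seconds
T₂ = 62.3 years = 1.96619 × 10^9 s
1/T₁ = 0.977517 s⁻¹
1/T₂ = 5.08598 × 10^-10 s⁻¹
|1/T₁ − 1/T₂| = 0.977517 s⁻¹
T_syn = 1 / |1/T₁ − 1/T₂| = 1.023 s ≈ 1.023 seconds

Final answer: T_syn = 1.023 seconds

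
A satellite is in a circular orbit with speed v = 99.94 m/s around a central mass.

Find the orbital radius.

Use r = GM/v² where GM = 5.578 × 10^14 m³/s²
v = 99.94 m/s
GM = 5.578 × 10^14 m³/s²
v² = 9988 m²/s²
r = GM/v² = (5.578 × 10^14) / 9988 = 5.5847 × 10^10 m ≈ 5.585 × 10^10 m

Final answer: 5.585 × 10^10 m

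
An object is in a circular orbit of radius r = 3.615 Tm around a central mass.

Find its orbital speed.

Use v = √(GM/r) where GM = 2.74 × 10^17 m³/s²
r = 3.615 Tm = 3.615 × 10^12 m
GM = 2.74 × 10^17 m³/s²
GM/r = (2.74 × 10^17) / (3.615 × 10^12) = 75795.3 m²/s²
v = √(GM/r) = 275.309 m/s ≈ 275.3 m/s

Final answer: 275.3 m/s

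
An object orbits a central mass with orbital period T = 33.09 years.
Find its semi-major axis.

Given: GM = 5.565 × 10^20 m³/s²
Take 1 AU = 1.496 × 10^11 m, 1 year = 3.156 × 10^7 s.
T = 33.09 years = 1.04432 × 10^9 s
GM = 5.565 × 10^20 m³/s²
Kepler's third law: a³ = GM T² / (4π²)
T² = 1.09061 × 10^18 s²
a³ = (5.565 × 10^20) × (1.09061 × 10^18) / (4π²) = 1.53735 × 10^37 m³
a = (a³)^(1/3) = 2.48651 × 10^12 m ≈ 16.62 AU

Final answer: 16.62 AU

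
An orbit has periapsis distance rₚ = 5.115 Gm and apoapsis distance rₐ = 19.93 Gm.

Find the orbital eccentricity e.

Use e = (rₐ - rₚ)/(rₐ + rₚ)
rₚ = 5.115 Gm = 5.115 × 10^9 m
rₐ = 19.93 Gm = 1.993 × 10^10 m
rₐ − rₚ = 1.4815 × 10^10 m
rₐ + rₚ = 2.5045 × 10^10 m
e = (rₐ − rₚ)/(rₐ + rₚ) = 0.591535

Final answer: e = 0.5915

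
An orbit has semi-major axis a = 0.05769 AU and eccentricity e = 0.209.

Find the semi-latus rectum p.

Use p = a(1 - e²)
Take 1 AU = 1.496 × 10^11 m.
a = 0.05769 AU = 8.63042 × 10^9 m
e = 0.209,  e² = 0.043681,  1 − e² = 0.956319
p = a(1 − e²) = 8.63042 × 10^9 m × 0.956319 = 8.25344 × 10^9 m ≈ 0.05517 AU

Final answer: p = 0.05517 AU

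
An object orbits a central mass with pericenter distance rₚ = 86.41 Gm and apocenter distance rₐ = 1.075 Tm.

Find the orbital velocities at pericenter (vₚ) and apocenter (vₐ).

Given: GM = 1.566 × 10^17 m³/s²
rₚ = 86.41 Gm = 8.641 × 10^10 m
rₐ = 1.075 Tm = 1.075 × 10^12 m
GM = 1.566 × 10^17 m³/s²
a = (rₚ + rₐ)/2 = 5.80705 × 10^11 m
Vis-viva: v² = GM (2/r − 1/a)
vₚ² = 1.566 × 10^17 × (2.31455 × 10^-11 − 1.72204 × 10^-12) = 3.35491 × 10^6 m²/s²
vₚ = 1831.64 m/s ≈ 1.832 km/s
vₐ² = 1.566 × 10^17 × (1.86047 × 10^-12 − 1.72204 × 10^-12) = 21676.6 m²/s²
vₐ = 147.23 m/s ≈ 147.2 m/s

Final answer: vₚ = 1.832 km/s, vₐ = 147.2 m/s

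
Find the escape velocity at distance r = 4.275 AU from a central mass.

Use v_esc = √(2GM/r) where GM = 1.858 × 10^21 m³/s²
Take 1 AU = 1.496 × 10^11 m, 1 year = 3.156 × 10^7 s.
r = 4.275 AU = 6.3954 × 10^11 m
GM = 1.858 × 10^21 m³/s²
2GM/r = 2 × (1.858 × 10^21) / (6.3954 × 10^11) = 5.81043 × 10^9 m²/s²
v_esc = √(2GM/r) = 76226.2 m/s ≈ 16.08 AU/year

Final answer: 16.08 AU/year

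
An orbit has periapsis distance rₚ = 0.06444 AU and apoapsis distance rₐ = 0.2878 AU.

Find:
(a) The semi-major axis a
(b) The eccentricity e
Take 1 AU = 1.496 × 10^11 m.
rₚ = 0.06444 AU = 9.64022 × 10^9 m
rₐ = 0.2878 AU = 4.30549 × 10^10 m
(a) a = (rₚ + rₐ)/2 = 2.63476 × 10^10 m ≈ 0.1761 AU
(b) e = (rₐ − rₚ)/(rₐ + rₚ) = (3.34147 × 10^10) / (5.26951 × 10^10) = 0.634113

Final answer:
(a) a = 0.1761 AU
(b) e = 0.6341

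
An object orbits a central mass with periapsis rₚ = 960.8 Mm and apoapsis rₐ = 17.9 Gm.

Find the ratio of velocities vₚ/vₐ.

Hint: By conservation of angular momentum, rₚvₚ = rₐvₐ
rₚ = 960.8 Mm = 9.608 × 10^8 m
rₐ = 17.9 Gm = 1.79 × 10^10 m
rₚvₚ = rₐvₐ  ⇒  vₚ/vₐ = rₐ/rₚ
vₚ/vₐ = (1.79 × 10^10) / (9.608 × 10^8) = 18.6303

Final answer: vₚ/vₐ = 18.63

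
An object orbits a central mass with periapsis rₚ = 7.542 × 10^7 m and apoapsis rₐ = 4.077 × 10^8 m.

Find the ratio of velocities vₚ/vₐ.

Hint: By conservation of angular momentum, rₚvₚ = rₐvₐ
rₚ = 7.542 × 10^7 m
rₐ = 4.077 × 10^8 m
rₚvₚ = rₐvₐ  ⇒  vₚ/vₐ = rₐ/rₚ
vₚ/vₐ = (4.077 × 10^8) / (7.542 × 10^7) = 5.40573

Final answer: vₚ/vₐ = 5.406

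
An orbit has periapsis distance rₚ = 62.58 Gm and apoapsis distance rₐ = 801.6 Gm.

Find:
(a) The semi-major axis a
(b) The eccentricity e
rₚ = 62.58 Gm = 6.258 × 10^10 m
rₐ = 801.6 Gm = 8.016 × 10^11 m
(a) a = (rₚ + rₐ)/2 = 4.3209 × 10^11 m ≈ 432.1 Gm
(b) e = (rₐ − rₚ)/(rₐ + rₚ) = (7.3902 × 10^11) / (8.6418 × 10^11) = 0.855169

Final answer:
(a) a = 432.1 Gm
(b) e = 0.8552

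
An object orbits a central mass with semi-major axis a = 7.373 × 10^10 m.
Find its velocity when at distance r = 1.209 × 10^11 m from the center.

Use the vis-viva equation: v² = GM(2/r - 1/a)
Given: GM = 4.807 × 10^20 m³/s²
a = 7.373 × 10^10 m
r = 1.209 × 10^11 m
GM = 4.807 × 10^20 m³/s²
2/r − 1/a = 1.65426 × 10^-11 − 1.3563 × 10^-11 = 2.9796 × 10^-12 m⁻¹
v² = GM (2/r − 1/a) = 1.43229 × 10^9 m²/s²
v = 37845.6 m/s ≈ 37.85 km/s

Final answer: 37.85 km/s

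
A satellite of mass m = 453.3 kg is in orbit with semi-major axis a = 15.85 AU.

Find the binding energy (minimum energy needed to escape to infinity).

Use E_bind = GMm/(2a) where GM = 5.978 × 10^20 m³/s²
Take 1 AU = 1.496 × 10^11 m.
a = 15.85 AU = 2.37116 × 10^12 m
GM = 5.978 × 10^20 m³/s²
m = 453.3 kg
GMm = 5.978 × 10^20 × 453.3 = 2.70983 × 10^23 m³·kg/s²
2a = 4.74232 × 10^12 m
E_bind = GMm/(2a) = 5.71414 × 10^10 J ≈ 57.14 GJ

Final answer: 57.14 GJ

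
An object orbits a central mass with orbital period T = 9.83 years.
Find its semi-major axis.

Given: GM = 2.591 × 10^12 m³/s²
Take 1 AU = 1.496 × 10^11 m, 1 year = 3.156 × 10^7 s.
T = 9.83 years = 3.10235 × 10^8 s
GM = 2.591 × 10^12 m³/s²
Kepler's third law: a³ = GM T² / (4π²)
T² = 9.62456 × 10^16 s²
a³ = (2.591 × 10^12) × (9.62456 × 10^16) / (4π²) = 6.31668 × 10^27 m³
a = (a³)^(1/3) = 1.84854 × 10^9 m ≈ 0.01236 AU

Final answer: 0.01236 AU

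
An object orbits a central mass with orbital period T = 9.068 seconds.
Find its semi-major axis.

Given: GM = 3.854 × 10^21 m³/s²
T = 9.068 seconds
GM = 3.854 × 10^21 m³/s²
Kepler's third law: a³ = GM T² / (4π²)
T² = 82.2286 s²
a³ = (3.854 × 10^21) × 82.2286 / (4π²) = 8.0274 × 10^21 m³
a = (a³)^(1/3) = 2.00228 × 10^7 m ≈ 20.02 Mm

Final answer: 20.02 Mm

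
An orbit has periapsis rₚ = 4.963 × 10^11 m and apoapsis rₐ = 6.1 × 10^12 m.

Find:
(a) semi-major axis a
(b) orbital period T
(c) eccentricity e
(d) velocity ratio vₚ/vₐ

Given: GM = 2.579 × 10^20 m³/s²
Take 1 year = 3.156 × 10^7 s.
rₚ = 4.963 × 10^11 m
rₐ = 6.1 × 10^12 m
GM = 2.579 × 10^20 m³/s²
a = (rₚ + rₐ)/2 = 3.29815 × 10^12 m
e = (rₐ − rₚ)/(rₐ + rₚ) = (5.6037 × 10^12) / (6.5963 × 10^12) = 0.849522
(a) a = 3.29815 × 10^12 m ≈ 3.298 × 10^12 m
(b) a³ = 3.58766 × 10^37 m³;  T = 2π √(a³/GM) = 2π × 3.72975 × 10^8 s = 2.34347 × 10^9 s ≈ 74.25 years
(c) e = 0.849522 ≈ 0.8495
(d) vₚ/vₐ = rₐ/rₚ (angular momentum) = (6.1 × 10^12) / (4.963 × 10^11) = 12.291 ≈ 12.29

Final answer:
(a) semi-major axis a = 3.298 × 10^12 m
(b) orbital period T = 74.25 years
(c) eccentricity e = 0.8495
(d) velocity ratio vₚ/vₐ = 12.29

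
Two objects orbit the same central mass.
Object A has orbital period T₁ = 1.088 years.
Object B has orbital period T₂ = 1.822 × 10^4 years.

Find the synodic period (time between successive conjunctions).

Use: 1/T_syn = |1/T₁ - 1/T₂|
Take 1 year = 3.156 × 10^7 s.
T₁ = 1.088 years = 3.43373 × 10^7 s
T₂ = 1.822 × 10^4 years = 5.75023 × 10^11 s
1/T₁ = 2.91229 × 10^-8 s⁻¹
1/T₂ = 1.73906 × 10^-12 s⁻¹
|1/T₁ − 1/T₂| = 2.91211 × 10^-8 s⁻¹
T_syn = 1 / |1/T₁ − 1/T₂| = 3.43393 × 10^7 s ≈ 1.088 years

Final answer: T_syn = 1.088 years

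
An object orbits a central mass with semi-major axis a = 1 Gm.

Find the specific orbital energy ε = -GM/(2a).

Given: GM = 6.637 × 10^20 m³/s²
a = 1 Gm = 1 × 10^9 m
GM = 6.637 × 10^20 m³/s²
2a = 2 × 10^9 m
ε = −GM/(2a) = -3.3185 × 10^11 J/kg ≈ -331.9 GJ/kg

Final answer: -331.9 GJ/kg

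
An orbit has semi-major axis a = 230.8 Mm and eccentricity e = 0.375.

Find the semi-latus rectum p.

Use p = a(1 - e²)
a = 230.8 Mm = 2.308 × 10^8 m
e = 0.375,  e² = 0.140625,  1 − e² = 0.859375
p = a(1 − e²) = 2.308 × 10^8 m × 0.859375 = 1.98344 × 10^8 m ≈ 198.3 Mm

Final answer: p = 198.3 Mm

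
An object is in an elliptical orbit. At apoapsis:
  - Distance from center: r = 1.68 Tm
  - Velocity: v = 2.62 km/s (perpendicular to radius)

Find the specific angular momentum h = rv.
r = 1.68 Tm = 1.68 × 10^12 m
v = 2.62 km/s = 2620 m/s
h = rv = 1.68 × 10^12 × 2620 = 4.4016 × 10^15 m²/s ≈ 4.402 × 10^15 m²/s

Final answer: h = 4.402 × 10^15 m²/s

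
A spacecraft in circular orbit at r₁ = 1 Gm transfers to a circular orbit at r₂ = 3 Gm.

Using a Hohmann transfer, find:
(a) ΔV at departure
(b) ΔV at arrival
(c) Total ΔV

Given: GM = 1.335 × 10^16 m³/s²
r₁ = 1 Gm = 1 × 10^9 m
r₂ = 3 Gm = 3 × 10^9 m
GM = 1.335 × 10^16 m³/s²
Transfer ellipse: a_t = (r₁ + r₂)/2 = 2 × 10^9 m
Circular speed at r₁: v₁ = √(GM/r₁) = 3653.77 m/s
Transfer speed at r₁ (periapsis): v₁ₜ = √(GM(2/r₁ − 1/a_t)) = 4474.93 m/s
(a) ΔV₁ = v₁ₜ − v₁ = 821.165 m/s ≈ 821.2 m/s
Circular speed at r₂: v₂ = √(GM/r₂) = 2109.5 m/s
Transfer speed at r₂ (apoapsis): v₂ₜ = √(GM(2/r₂ − 1/a_t)) = 1491.64 m/s
(b) ΔV₂ = v₂ − v₂ₜ = 617.859 m/s ≈ 617.9 m/s
(c) ΔV_total = ΔV₁ + ΔV₂ = 1439.02 m/s ≈ 1.439 km/s

Final answer:
(a) ΔV₁ = 821.2 m/s
(b) ΔV₂ = 617.9 m/s
(c) ΔV_total = 1.439 km/s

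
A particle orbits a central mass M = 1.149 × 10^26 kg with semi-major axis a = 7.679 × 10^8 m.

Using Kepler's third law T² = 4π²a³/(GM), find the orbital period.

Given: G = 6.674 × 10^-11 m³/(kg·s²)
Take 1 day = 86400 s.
M = 1.149 × 10^26 kg
GM = G × M = 6.674 × 10^-11 × 1.149 × 10^26 = 7.66843 × 10^15 m³/s²
a = 7.679 × 10^8 m
a³ = 4.52808 × 10^26 m³
T = 2π √(a³/GM) = 2π √((4.52808 × 10^26) / (7.66843 × 10^15)) = 2π × 242999 s
T = 1.52681 × 10^6 s ≈ 17.67 days

Final answer: 17.67 days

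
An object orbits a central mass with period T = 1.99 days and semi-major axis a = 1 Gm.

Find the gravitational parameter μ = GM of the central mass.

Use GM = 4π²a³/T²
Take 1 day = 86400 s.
T = 1.99 days = 171936 s
a = 1 Gm = 1 × 10^9 m
a³ = 1 × 10^27 m³
T² = 2.9562 × 10^10 s²
GM = 4π² × (1 × 10^27) / (2.9562 × 10^10) = 1.33545 × 10^18 m³/s²
GM ≈ 1.335 × 10^18 m³/s²

Final answer: GM = 1.335 × 10^18 m³/s²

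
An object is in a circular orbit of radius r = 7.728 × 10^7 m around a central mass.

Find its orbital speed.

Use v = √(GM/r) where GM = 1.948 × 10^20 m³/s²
r = 7.728 × 10^7 m
GM = 1.948 × 10^20 m³/s²
GM/r = (1.948 × 10^20) / (7.728 × 10^7) = 2.5207 × 10^12 m²/s²
v = √(GM/r) = 1.58767 × 10^6 m/s ≈ 1588 km/s

Final answer: 1588 km/s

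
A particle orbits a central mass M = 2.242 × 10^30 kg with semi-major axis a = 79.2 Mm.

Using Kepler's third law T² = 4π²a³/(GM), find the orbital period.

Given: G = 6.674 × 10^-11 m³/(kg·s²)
M = 2.242 × 10^30 kg
GM = G × M = 6.674 × 10^-11 × 2.242 × 10^30 = 1.49631 × 10^20 m³/s²
a = 79.2 Mm = 7.92 × 10^7 m
a³ = 4.96793 × 10^23 m³
T = 2π √(a³/GM) = 2π √((4.96793 × 10^23) / (1.49631 × 10^20)) = 2π × 57.6205 s
T = 362.04 s ≈ 6.034 minutes

Final answer: 6.034 minutes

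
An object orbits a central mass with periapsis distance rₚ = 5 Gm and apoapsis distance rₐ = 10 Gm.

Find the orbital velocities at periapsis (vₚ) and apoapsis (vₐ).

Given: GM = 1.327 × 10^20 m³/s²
rₚ = 5 Gm = 5 × 10^9 m
rₐ = 10 Gm = 1 × 10^10 m
GM = 1.327 × 10^20 m³/s²
a = (rₚ + rₐ)/2 = 7.5 × 10^9 m
Vis-viva: v² = GM (2/r − 1/a)
vₚ² = 1.327 × 10^20 × (4 × 10^-10 − 1.33333 × 10^-10) = 3.53867 × 10^10 m²/s²
vₚ = 188113 m/s ≈ 188.1 km/s
vₐ² = 1.327 × 10^20 × (2 × 10^-10 − 1.33333 × 10^-10) = 8.84667 × 10^9 m²/s²
vₐ = 94056.7 m/s ≈ 94.06 km/s

Final answer: vₚ = 188.1 km/s, vₐ = 94.06 km/s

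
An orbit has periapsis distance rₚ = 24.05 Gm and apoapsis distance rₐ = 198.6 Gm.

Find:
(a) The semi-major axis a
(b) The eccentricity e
rₚ = 24.05 Gm = 2.405 × 10^10 m
rₐ = 198.6 Gm = 1.986 × 10^11 m
(a) a = (rₚ + rₐ)/2 = 1.11325 × 10^11 m ≈ 111.3 Gm
(b) e = (rₐ − rₚ)/(rₐ + rₚ) = (1.7455 × 10^11) / (2.2265 × 10^11) = 0.783966

Final answer:
(a) a = 111.3 Gm
(b) e = 0.784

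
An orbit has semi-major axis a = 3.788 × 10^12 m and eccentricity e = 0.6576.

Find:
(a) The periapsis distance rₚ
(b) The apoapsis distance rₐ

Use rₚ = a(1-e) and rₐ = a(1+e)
a = 3.788 × 10^12 m
e = 0.6576:  1 − e = 0.3424,  1 + e = 1.6576
(a) rₚ = a(1 − e) = 3.788 × 10^12 m × 0.3424 = 1.29701 × 10^12 m ≈ 1.297 × 10^12 m
(b) rₐ = a(1 + e) = 3.788 × 10^12 m × 1.6576 = 6.27899 × 10^12 m ≈ 6.279 × 10^12 m

Final answer:
(a) rₚ = 1.297 × 10^12 m
(b) rₐ = 6.279 × 10^12 m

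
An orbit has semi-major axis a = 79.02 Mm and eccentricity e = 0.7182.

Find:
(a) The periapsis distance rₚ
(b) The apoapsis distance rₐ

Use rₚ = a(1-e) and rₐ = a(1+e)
a = 79.02 Mm = 7.902 × 10^7 m
e = 0.7182:  1 − e = 0.2818,  1 + e = 1.7182
(a) rₚ = a(1 − e) = 7.902 × 10^7 m × 0.2818 = 2.22678 × 10^7 m ≈ 22.27 Mm
(b) rₐ = a(1 + e) = 7.902 × 10^7 m × 1.7182 = 1.35772 × 10^8 m ≈ 135.8 Mm

Final answer:
(a) rₚ = 22.27 Mm
(b) rₐ = 135.8 Mm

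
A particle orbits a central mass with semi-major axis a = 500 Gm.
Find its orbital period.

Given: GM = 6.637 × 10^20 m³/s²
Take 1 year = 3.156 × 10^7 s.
a = 500 Gm = 5 × 10^11 m
GM = 6.637 × 10^20 m³/s²
a³ = 1.25 × 10^35 m³
T = 2π √(a³/GM) = 2π √((1.25 × 10^35) / (6.637 × 10^20)) = 2π × 1.37236 × 10^7 s
T = 8.62281 × 10^7 s ≈ 2.732 years

Final answer: 2.732 years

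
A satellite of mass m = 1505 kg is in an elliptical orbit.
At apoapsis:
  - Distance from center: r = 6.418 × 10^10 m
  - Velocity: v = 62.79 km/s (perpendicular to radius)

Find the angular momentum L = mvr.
r = 6.418 × 10^10 m
v = 62.79 km/s = 62790 m/s
vr = 62790 × 6.418 × 10^10 = 4.02986 × 10^15 m²/s
L = m × vr = 1505 × 4.02986 × 10^15 = 6.06494 × 10^18 kg·m²/s ≈ 6.065 × 10^18 kg·m²/s

Final answer: L = 6.065 × 10^18 kg·m²/s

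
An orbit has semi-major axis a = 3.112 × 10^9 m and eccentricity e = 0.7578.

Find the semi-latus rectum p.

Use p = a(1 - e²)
a = 3.112 × 10^9 m
e = 0.7578,  e² = 0.574261,  1 − e² = 0.425739
p = a(1 − e²) = 3.112 × 10^9 m × 0.425739 = 1.3249 × 10^9 m ≈ 1.325 × 10^9 m

Final answer: p = 1.325 × 10^9 m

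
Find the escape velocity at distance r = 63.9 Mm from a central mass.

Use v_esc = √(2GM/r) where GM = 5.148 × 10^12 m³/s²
r = 63.9 Mm = 6.39 × 10^7 m
GM = 5.148 × 10^12 m³/s²
2GM/r = 2 × (5.148 × 10^12) / (6.39 × 10^7) = 161127 m²/s²
v_esc = √(2GM/r) = 401.406 m/s ≈ 401.4 m/s

Final answer: 401.4 m/s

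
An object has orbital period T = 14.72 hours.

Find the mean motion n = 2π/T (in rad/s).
T = 14.72 hours = 52992 s
n = 2π / 52992 s = 0.000118569 rad/s ≈ 0.0001186 rad/s

Final answer: n = 0.0001186 rad/s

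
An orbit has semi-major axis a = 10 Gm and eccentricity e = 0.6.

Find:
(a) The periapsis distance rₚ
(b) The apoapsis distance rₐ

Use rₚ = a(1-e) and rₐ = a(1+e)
a = 10 Gm = 1 × 10^10 m
e = 0.6:  1 − e = 0.4,  1 + e = 1.6
(a) rₚ = a(1 − e) = 1 × 10^10 m × 0.4 = 4 × 10^9 m ≈ 4 Gm
(b) rₐ = a(1 + e) = 1 × 10^10 m × 1.6 = 1.6 × 10^10 m ≈ 16 Gm

Final answer:
(a) rₚ = 4 Gm
(b) rₐ = 16 Gm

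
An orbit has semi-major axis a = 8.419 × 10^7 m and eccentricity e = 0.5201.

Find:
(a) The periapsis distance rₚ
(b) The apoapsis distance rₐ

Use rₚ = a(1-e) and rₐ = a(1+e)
a = 8.419 × 10^7 m
e = 0.5201:  1 − e = 0.4799,  1 + e = 1.5201
(a) rₚ = a(1 − e) = 8.419 × 10^7 m × 0.4799 = 4.04028 × 10^7 m ≈ 4.04 × 10^7 m
(b) rₐ = a(1 + e) = 8.419 × 10^7 m × 1.5201 = 1.27977 × 10^8 m ≈ 1.28 × 10^8 m

Final answer:
(a) rₚ = 4.04 × 10^7 m
(b) rₐ = 1.28 × 10^8 m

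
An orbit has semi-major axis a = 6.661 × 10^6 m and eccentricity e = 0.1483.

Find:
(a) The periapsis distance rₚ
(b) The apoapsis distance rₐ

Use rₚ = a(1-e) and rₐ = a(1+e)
a = 6.661 × 10^6 m
e = 0.1483:  1 − e = 0.8517,  1 + e = 1.1483
(a) rₚ = a(1 − e) = 6.661 × 10^6 m × 0.8517 = 5.67317 × 10^6 m ≈ 5.673 × 10^6 m
(b) rₐ = a(1 + e) = 6.661 × 10^6 m × 1.1483 = 7.64883 × 10^6 m ≈ 7.649 × 10^6 m

Final answer:
(a) rₚ = 5.673 × 10^6 m
(b) rₐ = 7.649 × 10^6 m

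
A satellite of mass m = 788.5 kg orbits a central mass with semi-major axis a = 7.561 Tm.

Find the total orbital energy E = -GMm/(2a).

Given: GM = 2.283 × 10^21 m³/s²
a = 7.561 Tm = 7.561 × 10^12 m
GM = 2.283 × 10^21 m³/s²
2a = 1.5122 × 10^13 m
GMm = 2.283 × 10^21 × 788.5 = 1.80015 × 10^24 m³·kg/s²
E = −GMm/(2a) = -1.19041 × 10^11 J ≈ -119 GJ

Final answer: -119 GJ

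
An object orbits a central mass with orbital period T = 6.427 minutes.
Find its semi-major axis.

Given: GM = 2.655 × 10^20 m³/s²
T = 6.427 minutes = 385.62 s
GM = 2.655 × 10^20 m³/s²
Kepler's third law: a³ = GM T² / (4π²)
T² = 148703 s²
a³ = (2.655 × 10^20) × 148703 / (4π²) = 1.00006 × 10^24 m³
a = (a³)^(1/3) = 1.00002 × 10^8 m ≈ 100 Mm

Final answer: 100 Mm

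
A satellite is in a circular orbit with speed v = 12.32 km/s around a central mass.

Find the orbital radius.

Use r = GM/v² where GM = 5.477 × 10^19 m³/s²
v = 12.32 km/s = 12320 m/s
GM = 5.477 × 10^19 m³/s²
v² = 1.51782 × 10^8 m²/s²
r = GM/v² = (5.477 × 10^19) / (1.51782 × 10^8) = 3.60846 × 10^11 m ≈ 360.8 Gm

Final answer: 360.8 Gm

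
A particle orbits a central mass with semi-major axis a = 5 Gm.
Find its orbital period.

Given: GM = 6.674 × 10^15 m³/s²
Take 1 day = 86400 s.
a = 5 Gm = 5 × 10^9 m
GM = 6.674 × 10^15 m³/s²
a³ = 1.25 × 10^29 m³
T = 2π √(a³/GM) = 2π √((1.25 × 10^29) / (6.674 × 10^15)) = 2π × 4.32775 × 10^6 s
T = 2.7192 × 10^7 s ≈ 314.7 days

Final answer: 314.7 days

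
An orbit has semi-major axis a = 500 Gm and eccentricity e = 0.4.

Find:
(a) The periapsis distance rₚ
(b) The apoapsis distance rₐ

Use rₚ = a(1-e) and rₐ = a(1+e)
a = 500 Gm = 5 × 10^11 m
e = 0.4:  1 − e = 0.6,  1 + e = 1.4
(a) rₚ = a(1 − e) = 5 × 10^11 m × 0.6 = 3 × 10^11 m ≈ 300 Gm
(b) rₐ = a(1 + e) = 5 × 10^11 m × 1.4 = 7 × 10^11 m ≈ 700 Gm

Final answer:
(a) rₚ = 300 Gm
(b) rₐ = 700 Gm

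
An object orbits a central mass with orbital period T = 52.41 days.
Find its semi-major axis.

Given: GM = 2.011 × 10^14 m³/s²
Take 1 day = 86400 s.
T = 52.41 days = 4.52822 × 10^6 s
GM = 2.011 × 10^14 m³/s²
Kepler's third law: a³ = GM T² / (4π²)
T² = 2.05048 × 10^13 s²
a³ = (2.011 × 10^14) × (2.05048 × 10^13) / (4π²) = 1.0445 × 10^26 m³
a = (a³)^(1/3) = 4.70944 × 10^8 m ≈ 4.709 × 10^8 m

Final answer: 4.709 × 10^8 m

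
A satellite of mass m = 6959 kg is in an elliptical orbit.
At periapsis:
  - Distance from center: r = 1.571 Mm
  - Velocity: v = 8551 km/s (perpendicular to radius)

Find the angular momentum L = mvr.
r = 1.571 Mm = 1.571 × 10^6 m
v = 8551 km/s = 8.551 × 10^6 m/s
vr = 8.551 × 10^6 × 1.571 × 10^6 = 1.34336 × 10^13 m²/s
L = m × vr = 6959 × 1.34336 × 10^13 = 9.34846 × 10^16 kg·m²/s ≈ 9.348 × 10^16 kg·m²/s

Final answer: L = 9.348 × 10^16 kg·m²/s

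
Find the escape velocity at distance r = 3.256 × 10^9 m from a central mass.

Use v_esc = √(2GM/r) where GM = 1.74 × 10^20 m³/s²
r = 3.256 × 10^9 m
GM = 1.74 × 10^20 m³/s²
2GM/r = 2 × (1.74 × 10^20) / (3.256 × 10^9) = 1.0688 × 10^11 m²/s²
v_esc = √(2GM/r) = 326924 m/s ≈ 326.9 km/s

Final answer: 326.9 km/s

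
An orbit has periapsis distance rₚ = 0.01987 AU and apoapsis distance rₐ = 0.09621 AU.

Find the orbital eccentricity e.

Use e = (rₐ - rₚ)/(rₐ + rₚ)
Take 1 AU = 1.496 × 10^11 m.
rₚ = 0.01987 AU = 2.97255 × 10^9 m
rₐ = 0.09621 AU = 1.4393 × 10^10 m
rₐ − rₚ = 1.14205 × 10^10 m
rₐ + rₚ = 1.73656 × 10^10 m
e = (rₐ − rₚ)/(rₐ + rₚ) = 0.65765

Final answer: e = 0.6576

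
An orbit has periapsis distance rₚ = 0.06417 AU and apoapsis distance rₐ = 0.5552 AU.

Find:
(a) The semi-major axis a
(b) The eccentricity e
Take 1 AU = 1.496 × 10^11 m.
rₚ = 0.06417 AU = 9.59983 × 10^9 m
rₐ = 0.5552 AU = 8.30579 × 10^10 m
(a) a = (rₚ + rₐ)/2 = 4.63289 × 10^10 m ≈ 0.3097 AU
(b) e = (rₐ − rₚ)/(rₐ + rₚ) = (7.34581 × 10^10) / (9.26578 × 10^10) = 0.792789

Final answer:
(a) a = 0.3097 AU
(b) e = 0.7928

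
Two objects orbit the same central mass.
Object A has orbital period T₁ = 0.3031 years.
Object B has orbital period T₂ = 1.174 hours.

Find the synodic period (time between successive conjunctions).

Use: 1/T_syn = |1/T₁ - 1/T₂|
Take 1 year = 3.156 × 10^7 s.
T₁ = 0.3031 years = 9.56584 × 10^6 s
T₂ = 1.174 hours = 4226.4 s
1/T₁ = 1.04539 × 10^-7 s⁻¹
1/T₂ = 0.000236608 s⁻¹
|1/T₁ − 1/T₂| = 0.000236503 s⁻¹
T_syn = 1 / |1/T₁ − 1/T₂| = 4228.27 s ≈ 1.175 hours

Final answer: T_syn = 1.175 hours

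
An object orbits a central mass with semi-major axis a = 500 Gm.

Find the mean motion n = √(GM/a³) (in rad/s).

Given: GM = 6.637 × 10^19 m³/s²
a = 500 Gm = 5 × 10^11 m
GM = 6.637 × 10^19 m³/s²
a³ = 1.25 × 10^35 m³
GM/a³ = (6.637 × 10^19) / (1.25 × 10^35) = 5.3096 × 10^-16 s⁻²
n = √(GM/a³) = 2.30426 × 10^-8 rad/s ≈ 2.304 × 10^-8 rad/s

Final answer: n = 2.304 × 10^-8 rad/s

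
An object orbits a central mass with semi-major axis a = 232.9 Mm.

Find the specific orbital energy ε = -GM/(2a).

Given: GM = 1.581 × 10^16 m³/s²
a = 232.9 Mm = 2.329 × 10^8 m
GM = 1.581 × 10^16 m³/s²
2a = 4.658 × 10^8 m
ε = −GM/(2a) = -3.39416 × 10^7 J/kg ≈ -33.94 MJ/kg

Final answer: -33.94 MJ/kg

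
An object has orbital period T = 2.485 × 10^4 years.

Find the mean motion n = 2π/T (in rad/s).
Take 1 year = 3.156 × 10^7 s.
T = 2.485 × 10^4 years = 7.84266 × 10^11 s
n = 2π / (7.84266 × 10^11 s) = 8.01155 × 10^-12 rad/s ≈ 8.012 × 10^-12 rad/s

Final answer: n = 8.012 × 10^-12 rad/s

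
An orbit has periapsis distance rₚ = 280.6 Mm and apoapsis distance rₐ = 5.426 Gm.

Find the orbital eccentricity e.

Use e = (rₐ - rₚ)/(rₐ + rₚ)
rₚ = 280.6 Mm = 2.806 × 10^8 m
rₐ = 5.426 Gm = 5.426 × 10^9 m
rₐ − rₚ = 5.1454 × 10^9 m
rₐ + rₚ = 5.7066 × 10^9 m
e = (rₐ − rₚ)/(rₐ + rₚ) = 0.901658

Final answer: e = 0.9017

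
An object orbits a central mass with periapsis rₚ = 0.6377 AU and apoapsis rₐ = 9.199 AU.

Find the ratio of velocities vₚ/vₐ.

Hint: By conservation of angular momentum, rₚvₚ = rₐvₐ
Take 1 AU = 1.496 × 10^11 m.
rₚ = 0.6377 AU = 9.53999 × 10^10 m
rₐ = 9.199 AU = 1.37617 × 10^12 m
rₚvₚ = rₐvₐ  ⇒  vₚ/vₐ = rₐ/rₚ
vₚ/vₐ = (1.37617 × 10^12) / (9.53999 × 10^10) = 14.4253

Final answer: vₚ/vₐ = 14.43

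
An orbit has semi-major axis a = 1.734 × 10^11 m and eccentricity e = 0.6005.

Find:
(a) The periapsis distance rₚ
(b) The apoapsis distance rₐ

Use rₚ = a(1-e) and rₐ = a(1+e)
a = 1.734 × 10^11 m
e = 0.6005:  1 − e = 0.3995,  1 + e = 1.6005
(a) rₚ = a(1 − e) = 1.734 × 10^11 m × 0.3995 = 6.92733 × 10^10 m ≈ 6.927 × 10^10 m
(b) rₐ = a(1 + e) = 1.734 × 10^11 m × 1.6005 = 2.77527 × 10^11 m ≈ 2.775 × 10^11 m

Final answer:
(a) rₚ = 6.927 × 10^10 m
(b) rₐ = 2.775 × 10^11 m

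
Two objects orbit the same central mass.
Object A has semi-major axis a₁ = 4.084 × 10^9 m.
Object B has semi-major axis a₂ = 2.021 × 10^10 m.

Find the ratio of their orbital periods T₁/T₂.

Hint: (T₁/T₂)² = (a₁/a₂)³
a₁ = 4.084 × 10^9 m
a₂ = 2.021 × 10^10 m
a₁/a₂ = 0.202078
T₁/T₂ = (a₁/a₂)^(3/2) = (0.202078)^1.5 = 0.0908404

Final answer: T₁/T₂ = 0.09084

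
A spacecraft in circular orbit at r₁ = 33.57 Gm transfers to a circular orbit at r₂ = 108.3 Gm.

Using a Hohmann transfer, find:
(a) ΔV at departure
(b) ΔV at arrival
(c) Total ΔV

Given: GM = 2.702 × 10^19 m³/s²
r₁ = 33.57 Gm = 3.357 × 10^10 m
r₂ = 108.3 Gm = 1.083 × 10^11 m
GM = 2.702 × 10^19 m³/s²
Transfer ellipse: a_t = (r₁ + r₂)/2 = 7.0935 × 10^10 m
Circular speed at r₁: v₁ = √(GM/r₁) = 28370.5 m/s
Transfer speed at r₁ (periapsis): v₁ₜ = √(GM(2/r₁ − 1/a_t)) = 35055.1 m/s
(a) ΔV₁ = v₁ₜ − v₁ = 6684.58 m/s ≈ 6.685 km/s
Circular speed at r₂: v₂ = √(GM/r₂) = 15795.3 m/s
Transfer speed at r₂ (apoapsis): v₂ₜ = √(GM(2/r₂ − 1/a_t)) = 10866.1 m/s
(b) ΔV₂ = v₂ − v₂ₜ = 4929.22 m/s ≈ 4.929 km/s
(c) ΔV_total = ΔV₁ + ΔV₂ = 11613.8 m/s ≈ 11.61 km/s

Final answer:
(a) ΔV₁ = 6.685 km/s
(b) ΔV₂ = 4.929 km/s
(c) ΔV_total = 11.61 km/s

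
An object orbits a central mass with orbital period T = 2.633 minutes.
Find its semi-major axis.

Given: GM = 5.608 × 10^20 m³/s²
T = 2.633 minutes = 157.98 s
GM = 5.608 × 10^20 m³/s²
Kepler's third law: a³ = GM T² / (4π²)
T² = 24957.7 s²
a³ = (5.608 × 10^20) × 24957.7 / (4π²) = 3.5453 × 10^23 m³
a = (a³)^(1/3) = 7.07757 × 10^7 m ≈ 70.78 Mm

Final answer: 70.78 Mm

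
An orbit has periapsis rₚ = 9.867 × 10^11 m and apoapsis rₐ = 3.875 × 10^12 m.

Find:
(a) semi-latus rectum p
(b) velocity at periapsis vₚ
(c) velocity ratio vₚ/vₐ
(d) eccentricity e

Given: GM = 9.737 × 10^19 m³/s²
rₚ = 9.867 × 10^11 m
rₐ = 3.875 × 10^12 m
GM = 9.737 × 10^19 m³/s²
a = (rₚ + rₐ)/2 = 2.43085 × 10^12 m
e = (rₐ − rₚ)/(rₐ + rₚ) = (2.8883 × 10^12) / (4.8617 × 10^12) = 0.594093
(a) 1 − e² = 0.647054;  p = a(1 − e²) = 2.43085 × 10^12 × 0.647054 = 1.57289 × 10^12 m ≈ 1.573 × 10^12 m
(b) vₚ² = GM (2/rₚ − 1/a) = 9.737 × 10^19 × (2.02696 × 10^-12 − 4.11379 × 10^-13) = 1.57309 × 10^8 m²/s²;  vₚ = 12542.3 m/s ≈ 12.54 km/s
(c) vₚ/vₐ = rₐ/rₚ (angular momentum) = (3.875 × 10^12) / (9.867 × 10^11) = 3.92723 ≈ 3.927
(d) e = 0.594093 ≈ 0.5941

Final answer:
(a) semi-latus rectum p = 1.573 × 10^12 m
(b) velocity at periapsis vₚ = 12.54 km/s
(c) velocity ratio vₚ/vₐ = 3.927
(d) eccentricity e = 0.5941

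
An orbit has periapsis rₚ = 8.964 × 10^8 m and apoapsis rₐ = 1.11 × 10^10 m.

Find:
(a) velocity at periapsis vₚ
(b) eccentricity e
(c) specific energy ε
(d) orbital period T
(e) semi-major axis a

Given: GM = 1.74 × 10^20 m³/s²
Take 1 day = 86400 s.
rₚ = 8.964 × 10^8 m
rₐ = 1.11 × 10^10 m
GM = 1.74 × 10^20 m³/s²
a = (rₚ + rₐ)/2 = 5.9982 × 10^9 m
e = (rₐ − rₚ)/(rₐ + rₚ) = (1.02036 × 10^10) / (1.19964 × 10^10) = 0.850555
(a) vₚ² = GM (2/rₚ − 1/a) = 1.74 × 10^20 × (2.23115 × 10^-9 − 1.66717 × 10^-10) = 3.59211 × 10^11 m²/s²;  vₚ = 599342 m/s ≈ 599.3 km/s
(b) e = 0.850555 ≈ 0.8506
(c) 2a = 1.19964 × 10^10 m;  ε = −GM/(2a) = -1.45044 × 10^10 J/kg ≈ -14.5 GJ/kg
(d) a³ = 2.15806 × 10^29 m³;  T = 2π √(a³/GM) = 2π × 35217.4 s = 221277 s ≈ 2.561 days
(e) a = 5.9982 × 10^9 m ≈ 5.998 × 10^9 m

Final answer:
(a) velocity at periapsis vₚ = 599.3 km/s
(b) eccentricity e = 0.8506
(c) specific energy ε = -14.5 GJ/kg
(d) orbital period T = 2.561 days
(e) semi-major axis a = 5.998 × 10^9 m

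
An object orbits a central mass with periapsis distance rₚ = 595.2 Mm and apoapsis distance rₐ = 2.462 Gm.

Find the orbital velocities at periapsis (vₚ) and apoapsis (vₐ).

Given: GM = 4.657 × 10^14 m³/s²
rₚ = 595.2 Mm = 5.952 × 10^8 m
rₐ = 2.462 Gm = 2.462 × 10^9 m
GM = 4.657 × 10^14 m³/s²
a = (rₚ + rₐ)/2 = 1.5286 × 10^9 m
Vis-viva: v² = GM (2/r − 1/a)
vₚ² = 4.657 × 10^14 × (3.36022 × 10^-9 − 6.54193 × 10^-10) = 1.26019 × 10^6 m²/s²
vₚ = 1122.58 m/s ≈ 1.123 km/s
vₐ² = 4.657 × 10^14 × (8.12348 × 10^-10 − 6.54193 × 10^-10) = 73652.5 m²/s²
vₐ = 271.39 m/s ≈ 271.4 m/s

Final answer: vₚ = 1.123 km/s, vₐ = 271.4 m/s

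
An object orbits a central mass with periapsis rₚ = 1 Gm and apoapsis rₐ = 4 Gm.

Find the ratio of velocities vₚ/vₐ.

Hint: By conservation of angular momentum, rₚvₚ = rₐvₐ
rₚ = 1 Gm = 1 × 10^9 m
rₐ = 4 Gm = 4 × 10^9 m
rₚvₚ = rₐvₐ  ⇒  vₚ/vₐ = rₐ/rₚ
vₚ/vₐ = (4 × 10^9) / (1 × 10^9) = 4

Final answer: vₚ/vₐ = 4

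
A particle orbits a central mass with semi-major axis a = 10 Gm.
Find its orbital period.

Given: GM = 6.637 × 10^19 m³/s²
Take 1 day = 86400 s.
a = 10 Gm = 1 × 10^10 m
GM = 6.637 × 10^19 m³/s²
a³ = 1 × 10^30 m³
T = 2π √(a³/GM) = 2π √((1 × 10^30) / (6.637 × 10^19)) = 2π × 122748 s
T = 771248 s ≈ 8.926 days

Final answer: 8.926 days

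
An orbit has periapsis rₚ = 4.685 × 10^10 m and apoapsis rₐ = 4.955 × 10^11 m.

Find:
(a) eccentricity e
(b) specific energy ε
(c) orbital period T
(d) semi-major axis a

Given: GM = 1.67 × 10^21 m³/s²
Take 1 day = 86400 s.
rₚ = 4.685 × 10^10 m
rₐ = 4.955 × 10^11 m
GM = 1.67 × 10^21 m³/s²
a = (rₚ + rₐ)/2 = 2.71175 × 10^11 m
e = (rₐ − rₚ)/(rₐ + rₚ) = (4.4865 × 10^11) / (5.4235 × 10^11) = 0.827233
(a) e = 0.827233 ≈ 0.8272
(b) 2a = 5.4235 × 10^11 m;  ε = −GM/(2a) = -3.07919 × 10^9 J/kg ≈ -3.079 GJ/kg
(c) a³ = 1.99411 × 10^34 m³;  T = 2π √(a³/GM) = 2π × 3.45554 × 10^6 s = 2.17118 × 10^7 s ≈ 251.3 days
(d) a = 2.71175 × 10^11 m ≈ 2.712 × 10^11 m

Final answer:
(a) eccentricity e = 0.8272
(b) specific energy ε = -3.079 GJ/kg
(c) orbital period T = 251.3 days
(d) semi-major axis a = 2.712 × 10^11 m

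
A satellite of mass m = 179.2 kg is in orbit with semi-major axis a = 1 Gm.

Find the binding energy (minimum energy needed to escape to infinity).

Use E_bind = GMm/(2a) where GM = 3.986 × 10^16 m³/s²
a = 1 Gm = 1 × 10^9 m
GM = 3.986 × 10^16 m³/s²
m = 179.2 kg
GMm = 3.986 × 10^16 × 179.2 = 7.14291 × 10^18 m³·kg/s²
2a = 2 × 10^9 m
E_bind = GMm/(2a) = 3.57146 × 10^9 J ≈ 3.571 GJ

Final answer: 3.571 GJ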